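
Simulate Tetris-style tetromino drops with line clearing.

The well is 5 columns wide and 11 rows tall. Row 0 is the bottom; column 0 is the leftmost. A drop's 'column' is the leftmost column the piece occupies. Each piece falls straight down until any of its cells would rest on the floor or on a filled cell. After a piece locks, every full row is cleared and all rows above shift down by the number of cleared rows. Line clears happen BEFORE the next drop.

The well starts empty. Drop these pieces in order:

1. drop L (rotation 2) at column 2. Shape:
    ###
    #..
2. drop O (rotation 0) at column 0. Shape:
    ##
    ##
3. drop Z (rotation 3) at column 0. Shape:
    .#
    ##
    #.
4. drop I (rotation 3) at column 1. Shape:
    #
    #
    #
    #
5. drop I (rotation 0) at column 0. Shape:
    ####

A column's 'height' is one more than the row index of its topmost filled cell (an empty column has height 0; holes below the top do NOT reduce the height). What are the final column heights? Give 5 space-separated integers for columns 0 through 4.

Drop 1: L rot2 at col 2 lands with bottom-row=0; cleared 0 line(s) (total 0); column heights now [0 0 2 2 2], max=2
Drop 2: O rot0 at col 0 lands with bottom-row=0; cleared 1 line(s) (total 1); column heights now [1 1 1 0 0], max=1
Drop 3: Z rot3 at col 0 lands with bottom-row=1; cleared 0 line(s) (total 1); column heights now [3 4 1 0 0], max=4
Drop 4: I rot3 at col 1 lands with bottom-row=4; cleared 0 line(s) (total 1); column heights now [3 8 1 0 0], max=8
Drop 5: I rot0 at col 0 lands with bottom-row=8; cleared 0 line(s) (total 1); column heights now [9 9 9 9 0], max=9

Answer: 9 9 9 9 0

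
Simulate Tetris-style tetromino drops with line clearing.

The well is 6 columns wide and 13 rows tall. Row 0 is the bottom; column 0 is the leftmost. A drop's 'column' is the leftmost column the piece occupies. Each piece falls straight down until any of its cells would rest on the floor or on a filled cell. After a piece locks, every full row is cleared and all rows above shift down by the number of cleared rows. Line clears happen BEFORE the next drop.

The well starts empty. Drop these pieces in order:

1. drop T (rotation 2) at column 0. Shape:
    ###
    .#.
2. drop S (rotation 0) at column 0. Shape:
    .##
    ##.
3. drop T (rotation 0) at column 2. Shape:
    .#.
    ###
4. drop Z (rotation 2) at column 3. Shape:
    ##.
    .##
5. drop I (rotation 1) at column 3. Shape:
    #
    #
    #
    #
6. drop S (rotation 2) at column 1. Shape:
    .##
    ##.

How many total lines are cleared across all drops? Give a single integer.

Answer: 0

Derivation:
Drop 1: T rot2 at col 0 lands with bottom-row=0; cleared 0 line(s) (total 0); column heights now [2 2 2 0 0 0], max=2
Drop 2: S rot0 at col 0 lands with bottom-row=2; cleared 0 line(s) (total 0); column heights now [3 4 4 0 0 0], max=4
Drop 3: T rot0 at col 2 lands with bottom-row=4; cleared 0 line(s) (total 0); column heights now [3 4 5 6 5 0], max=6
Drop 4: Z rot2 at col 3 lands with bottom-row=5; cleared 0 line(s) (total 0); column heights now [3 4 5 7 7 6], max=7
Drop 5: I rot1 at col 3 lands with bottom-row=7; cleared 0 line(s) (total 0); column heights now [3 4 5 11 7 6], max=11
Drop 6: S rot2 at col 1 lands with bottom-row=10; cleared 0 line(s) (total 0); column heights now [3 11 12 12 7 6], max=12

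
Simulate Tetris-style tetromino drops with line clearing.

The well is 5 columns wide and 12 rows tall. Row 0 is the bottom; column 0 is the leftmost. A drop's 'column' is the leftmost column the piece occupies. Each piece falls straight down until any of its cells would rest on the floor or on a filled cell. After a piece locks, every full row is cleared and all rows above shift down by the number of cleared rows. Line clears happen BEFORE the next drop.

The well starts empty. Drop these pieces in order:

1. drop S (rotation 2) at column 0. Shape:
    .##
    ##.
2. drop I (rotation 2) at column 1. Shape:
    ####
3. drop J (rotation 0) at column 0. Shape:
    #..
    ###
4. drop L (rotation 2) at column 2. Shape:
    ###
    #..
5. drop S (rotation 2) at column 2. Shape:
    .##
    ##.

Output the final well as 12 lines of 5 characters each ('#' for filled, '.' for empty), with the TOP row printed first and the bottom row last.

Answer: .....
.....
.....
.....
...##
..##.
..###
#.#..
###..
.####
.##..
##...

Derivation:
Drop 1: S rot2 at col 0 lands with bottom-row=0; cleared 0 line(s) (total 0); column heights now [1 2 2 0 0], max=2
Drop 2: I rot2 at col 1 lands with bottom-row=2; cleared 0 line(s) (total 0); column heights now [1 3 3 3 3], max=3
Drop 3: J rot0 at col 0 lands with bottom-row=3; cleared 0 line(s) (total 0); column heights now [5 4 4 3 3], max=5
Drop 4: L rot2 at col 2 lands with bottom-row=4; cleared 0 line(s) (total 0); column heights now [5 4 6 6 6], max=6
Drop 5: S rot2 at col 2 lands with bottom-row=6; cleared 0 line(s) (total 0); column heights now [5 4 7 8 8], max=8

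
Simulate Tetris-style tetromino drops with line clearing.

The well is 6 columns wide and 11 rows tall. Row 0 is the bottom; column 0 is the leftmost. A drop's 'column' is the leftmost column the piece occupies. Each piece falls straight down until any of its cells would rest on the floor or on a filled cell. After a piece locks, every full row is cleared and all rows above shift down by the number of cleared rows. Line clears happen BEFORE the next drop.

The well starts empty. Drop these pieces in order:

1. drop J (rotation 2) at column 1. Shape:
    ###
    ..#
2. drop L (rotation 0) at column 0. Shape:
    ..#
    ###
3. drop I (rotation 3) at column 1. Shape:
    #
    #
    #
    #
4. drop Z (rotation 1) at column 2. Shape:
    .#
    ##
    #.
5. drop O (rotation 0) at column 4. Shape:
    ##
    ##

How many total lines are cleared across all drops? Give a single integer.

Drop 1: J rot2 at col 1 lands with bottom-row=0; cleared 0 line(s) (total 0); column heights now [0 2 2 2 0 0], max=2
Drop 2: L rot0 at col 0 lands with bottom-row=2; cleared 0 line(s) (total 0); column heights now [3 3 4 2 0 0], max=4
Drop 3: I rot3 at col 1 lands with bottom-row=3; cleared 0 line(s) (total 0); column heights now [3 7 4 2 0 0], max=7
Drop 4: Z rot1 at col 2 lands with bottom-row=4; cleared 0 line(s) (total 0); column heights now [3 7 6 7 0 0], max=7
Drop 5: O rot0 at col 4 lands with bottom-row=0; cleared 0 line(s) (total 0); column heights now [3 7 6 7 2 2], max=7

Answer: 0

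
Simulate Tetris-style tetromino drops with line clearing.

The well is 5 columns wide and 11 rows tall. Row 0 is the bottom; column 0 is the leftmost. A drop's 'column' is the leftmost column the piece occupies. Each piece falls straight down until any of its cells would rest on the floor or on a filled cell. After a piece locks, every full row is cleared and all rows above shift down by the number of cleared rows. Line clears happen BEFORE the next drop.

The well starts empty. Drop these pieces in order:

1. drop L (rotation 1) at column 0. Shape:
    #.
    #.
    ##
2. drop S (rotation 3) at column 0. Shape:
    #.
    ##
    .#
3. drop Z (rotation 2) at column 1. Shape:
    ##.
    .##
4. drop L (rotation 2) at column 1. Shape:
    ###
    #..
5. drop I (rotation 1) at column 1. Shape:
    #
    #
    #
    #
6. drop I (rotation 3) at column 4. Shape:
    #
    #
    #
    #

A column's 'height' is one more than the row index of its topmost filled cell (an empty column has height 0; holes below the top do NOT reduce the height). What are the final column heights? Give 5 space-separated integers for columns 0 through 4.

Answer: 4 10 6 6 3

Derivation:
Drop 1: L rot1 at col 0 lands with bottom-row=0; cleared 0 line(s) (total 0); column heights now [3 1 0 0 0], max=3
Drop 2: S rot3 at col 0 lands with bottom-row=2; cleared 0 line(s) (total 0); column heights now [5 4 0 0 0], max=5
Drop 3: Z rot2 at col 1 lands with bottom-row=3; cleared 0 line(s) (total 0); column heights now [5 5 5 4 0], max=5
Drop 4: L rot2 at col 1 lands with bottom-row=5; cleared 0 line(s) (total 0); column heights now [5 7 7 7 0], max=7
Drop 5: I rot1 at col 1 lands with bottom-row=7; cleared 0 line(s) (total 0); column heights now [5 11 7 7 0], max=11
Drop 6: I rot3 at col 4 lands with bottom-row=0; cleared 1 line(s) (total 1); column heights now [4 10 6 6 3], max=10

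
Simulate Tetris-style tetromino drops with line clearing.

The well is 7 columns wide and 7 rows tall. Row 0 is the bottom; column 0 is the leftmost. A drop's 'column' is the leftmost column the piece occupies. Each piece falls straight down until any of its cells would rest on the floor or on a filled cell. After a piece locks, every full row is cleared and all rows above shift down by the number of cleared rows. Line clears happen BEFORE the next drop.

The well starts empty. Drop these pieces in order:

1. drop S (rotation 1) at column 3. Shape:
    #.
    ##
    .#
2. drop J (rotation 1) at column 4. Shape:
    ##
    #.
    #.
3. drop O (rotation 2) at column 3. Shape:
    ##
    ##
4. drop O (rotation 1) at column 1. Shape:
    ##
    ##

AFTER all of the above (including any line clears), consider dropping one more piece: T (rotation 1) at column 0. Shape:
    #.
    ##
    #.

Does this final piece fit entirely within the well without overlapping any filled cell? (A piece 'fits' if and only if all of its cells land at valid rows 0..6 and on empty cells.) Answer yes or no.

Drop 1: S rot1 at col 3 lands with bottom-row=0; cleared 0 line(s) (total 0); column heights now [0 0 0 3 2 0 0], max=3
Drop 2: J rot1 at col 4 lands with bottom-row=2; cleared 0 line(s) (total 0); column heights now [0 0 0 3 5 5 0], max=5
Drop 3: O rot2 at col 3 lands with bottom-row=5; cleared 0 line(s) (total 0); column heights now [0 0 0 7 7 5 0], max=7
Drop 4: O rot1 at col 1 lands with bottom-row=0; cleared 0 line(s) (total 0); column heights now [0 2 2 7 7 5 0], max=7
Test piece T rot1 at col 0 (width 2): heights before test = [0 2 2 7 7 5 0]; fits = True

Answer: yes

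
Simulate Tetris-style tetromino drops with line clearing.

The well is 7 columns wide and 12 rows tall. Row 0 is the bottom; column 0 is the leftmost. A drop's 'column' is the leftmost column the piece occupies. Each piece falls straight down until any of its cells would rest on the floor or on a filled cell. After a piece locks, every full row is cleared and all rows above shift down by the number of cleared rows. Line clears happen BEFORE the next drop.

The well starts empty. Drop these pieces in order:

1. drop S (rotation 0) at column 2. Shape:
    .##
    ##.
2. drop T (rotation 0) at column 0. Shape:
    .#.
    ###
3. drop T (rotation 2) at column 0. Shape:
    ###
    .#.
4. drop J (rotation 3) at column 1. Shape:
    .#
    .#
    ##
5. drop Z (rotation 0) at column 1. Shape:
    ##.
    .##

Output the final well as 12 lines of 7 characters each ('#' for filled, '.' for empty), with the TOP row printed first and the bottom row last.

Answer: .......
.......
.##....
..##...
..#....
..#....
.##....
###....
.#.....
.#.....
#####..
..##...

Derivation:
Drop 1: S rot0 at col 2 lands with bottom-row=0; cleared 0 line(s) (total 0); column heights now [0 0 1 2 2 0 0], max=2
Drop 2: T rot0 at col 0 lands with bottom-row=1; cleared 0 line(s) (total 0); column heights now [2 3 2 2 2 0 0], max=3
Drop 3: T rot2 at col 0 lands with bottom-row=3; cleared 0 line(s) (total 0); column heights now [5 5 5 2 2 0 0], max=5
Drop 4: J rot3 at col 1 lands with bottom-row=5; cleared 0 line(s) (total 0); column heights now [5 6 8 2 2 0 0], max=8
Drop 5: Z rot0 at col 1 lands with bottom-row=8; cleared 0 line(s) (total 0); column heights now [5 10 10 9 2 0 0], max=10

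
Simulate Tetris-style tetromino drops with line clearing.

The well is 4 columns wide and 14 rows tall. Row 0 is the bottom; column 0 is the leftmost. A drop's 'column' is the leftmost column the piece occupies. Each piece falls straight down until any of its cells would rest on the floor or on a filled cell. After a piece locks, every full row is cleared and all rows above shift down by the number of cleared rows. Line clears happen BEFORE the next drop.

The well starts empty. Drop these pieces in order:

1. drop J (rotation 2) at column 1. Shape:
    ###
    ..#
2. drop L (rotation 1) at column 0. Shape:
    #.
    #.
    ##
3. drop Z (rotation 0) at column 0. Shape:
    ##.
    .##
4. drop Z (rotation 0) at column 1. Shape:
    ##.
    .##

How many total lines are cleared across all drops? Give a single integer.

Drop 1: J rot2 at col 1 lands with bottom-row=0; cleared 0 line(s) (total 0); column heights now [0 2 2 2], max=2
Drop 2: L rot1 at col 0 lands with bottom-row=2; cleared 0 line(s) (total 0); column heights now [5 3 2 2], max=5
Drop 3: Z rot0 at col 0 lands with bottom-row=4; cleared 0 line(s) (total 0); column heights now [6 6 5 2], max=6
Drop 4: Z rot0 at col 1 lands with bottom-row=5; cleared 1 line(s) (total 1); column heights now [5 6 6 2], max=6

Answer: 1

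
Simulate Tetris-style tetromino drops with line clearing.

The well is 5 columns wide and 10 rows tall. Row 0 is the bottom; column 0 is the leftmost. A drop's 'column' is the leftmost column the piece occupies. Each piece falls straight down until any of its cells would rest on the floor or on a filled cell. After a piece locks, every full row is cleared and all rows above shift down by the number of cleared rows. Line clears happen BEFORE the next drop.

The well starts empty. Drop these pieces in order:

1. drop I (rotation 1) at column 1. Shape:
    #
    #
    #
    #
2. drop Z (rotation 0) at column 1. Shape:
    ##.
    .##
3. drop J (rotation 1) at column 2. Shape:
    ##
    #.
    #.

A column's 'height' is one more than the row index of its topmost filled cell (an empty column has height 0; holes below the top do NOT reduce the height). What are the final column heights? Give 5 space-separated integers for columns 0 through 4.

Drop 1: I rot1 at col 1 lands with bottom-row=0; cleared 0 line(s) (total 0); column heights now [0 4 0 0 0], max=4
Drop 2: Z rot0 at col 1 lands with bottom-row=3; cleared 0 line(s) (total 0); column heights now [0 5 5 4 0], max=5
Drop 3: J rot1 at col 2 lands with bottom-row=5; cleared 0 line(s) (total 0); column heights now [0 5 8 8 0], max=8

Answer: 0 5 8 8 0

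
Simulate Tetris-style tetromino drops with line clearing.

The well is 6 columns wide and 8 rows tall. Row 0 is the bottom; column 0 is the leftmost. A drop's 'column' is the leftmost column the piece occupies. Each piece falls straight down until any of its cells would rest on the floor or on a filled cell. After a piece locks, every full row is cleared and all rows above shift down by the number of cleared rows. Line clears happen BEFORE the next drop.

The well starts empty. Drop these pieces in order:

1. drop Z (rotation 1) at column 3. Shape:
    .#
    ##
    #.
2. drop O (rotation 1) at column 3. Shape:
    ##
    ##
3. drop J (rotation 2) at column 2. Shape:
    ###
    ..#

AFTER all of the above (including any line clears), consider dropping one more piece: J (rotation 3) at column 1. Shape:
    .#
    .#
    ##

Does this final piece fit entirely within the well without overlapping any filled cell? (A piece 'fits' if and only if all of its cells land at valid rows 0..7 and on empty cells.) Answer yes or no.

Drop 1: Z rot1 at col 3 lands with bottom-row=0; cleared 0 line(s) (total 0); column heights now [0 0 0 2 3 0], max=3
Drop 2: O rot1 at col 3 lands with bottom-row=3; cleared 0 line(s) (total 0); column heights now [0 0 0 5 5 0], max=5
Drop 3: J rot2 at col 2 lands with bottom-row=5; cleared 0 line(s) (total 0); column heights now [0 0 7 7 7 0], max=7
Test piece J rot3 at col 1 (width 2): heights before test = [0 0 7 7 7 0]; fits = False

Answer: no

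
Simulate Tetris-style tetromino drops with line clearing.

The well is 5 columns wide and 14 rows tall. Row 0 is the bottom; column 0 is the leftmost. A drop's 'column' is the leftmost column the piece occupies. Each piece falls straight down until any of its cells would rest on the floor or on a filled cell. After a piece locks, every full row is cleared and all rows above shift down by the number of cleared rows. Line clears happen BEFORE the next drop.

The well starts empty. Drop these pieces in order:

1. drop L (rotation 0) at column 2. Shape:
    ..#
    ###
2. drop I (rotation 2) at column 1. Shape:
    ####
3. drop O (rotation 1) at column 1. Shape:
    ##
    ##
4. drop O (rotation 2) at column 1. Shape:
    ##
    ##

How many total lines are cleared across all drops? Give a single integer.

Drop 1: L rot0 at col 2 lands with bottom-row=0; cleared 0 line(s) (total 0); column heights now [0 0 1 1 2], max=2
Drop 2: I rot2 at col 1 lands with bottom-row=2; cleared 0 line(s) (total 0); column heights now [0 3 3 3 3], max=3
Drop 3: O rot1 at col 1 lands with bottom-row=3; cleared 0 line(s) (total 0); column heights now [0 5 5 3 3], max=5
Drop 4: O rot2 at col 1 lands with bottom-row=5; cleared 0 line(s) (total 0); column heights now [0 7 7 3 3], max=7

Answer: 0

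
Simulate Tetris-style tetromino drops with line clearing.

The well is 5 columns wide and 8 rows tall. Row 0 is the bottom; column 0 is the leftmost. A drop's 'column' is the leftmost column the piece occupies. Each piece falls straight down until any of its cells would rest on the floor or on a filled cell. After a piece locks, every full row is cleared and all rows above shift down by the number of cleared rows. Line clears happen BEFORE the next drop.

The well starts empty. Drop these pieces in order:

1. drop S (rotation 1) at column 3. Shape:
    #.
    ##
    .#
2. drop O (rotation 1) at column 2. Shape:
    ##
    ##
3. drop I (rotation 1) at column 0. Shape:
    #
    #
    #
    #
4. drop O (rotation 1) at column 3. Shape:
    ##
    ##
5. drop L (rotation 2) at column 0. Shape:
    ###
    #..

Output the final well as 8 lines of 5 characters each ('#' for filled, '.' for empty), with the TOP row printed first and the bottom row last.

Answer: .....
.....
...##
#.##.
#.##.
#..#.
#..##
#...#

Derivation:
Drop 1: S rot1 at col 3 lands with bottom-row=0; cleared 0 line(s) (total 0); column heights now [0 0 0 3 2], max=3
Drop 2: O rot1 at col 2 lands with bottom-row=3; cleared 0 line(s) (total 0); column heights now [0 0 5 5 2], max=5
Drop 3: I rot1 at col 0 lands with bottom-row=0; cleared 0 line(s) (total 0); column heights now [4 0 5 5 2], max=5
Drop 4: O rot1 at col 3 lands with bottom-row=5; cleared 0 line(s) (total 0); column heights now [4 0 5 7 7], max=7
Drop 5: L rot2 at col 0 lands with bottom-row=4; cleared 1 line(s) (total 1); column heights now [5 0 5 6 6], max=6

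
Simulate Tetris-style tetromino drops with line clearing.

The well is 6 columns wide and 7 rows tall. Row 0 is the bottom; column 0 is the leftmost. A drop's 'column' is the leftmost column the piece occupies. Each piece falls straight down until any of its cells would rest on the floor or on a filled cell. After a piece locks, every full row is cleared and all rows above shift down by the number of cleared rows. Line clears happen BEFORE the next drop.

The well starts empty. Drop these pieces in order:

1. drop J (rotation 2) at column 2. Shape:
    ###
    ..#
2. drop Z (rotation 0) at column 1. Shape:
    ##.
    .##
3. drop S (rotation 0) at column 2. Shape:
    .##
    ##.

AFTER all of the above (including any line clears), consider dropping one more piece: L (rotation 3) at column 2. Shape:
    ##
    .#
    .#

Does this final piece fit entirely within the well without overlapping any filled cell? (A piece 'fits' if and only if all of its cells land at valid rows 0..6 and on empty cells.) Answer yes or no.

Drop 1: J rot2 at col 2 lands with bottom-row=0; cleared 0 line(s) (total 0); column heights now [0 0 2 2 2 0], max=2
Drop 2: Z rot0 at col 1 lands with bottom-row=2; cleared 0 line(s) (total 0); column heights now [0 4 4 3 2 0], max=4
Drop 3: S rot0 at col 2 lands with bottom-row=4; cleared 0 line(s) (total 0); column heights now [0 4 5 6 6 0], max=6
Test piece L rot3 at col 2 (width 2): heights before test = [0 4 5 6 6 0]; fits = False

Answer: no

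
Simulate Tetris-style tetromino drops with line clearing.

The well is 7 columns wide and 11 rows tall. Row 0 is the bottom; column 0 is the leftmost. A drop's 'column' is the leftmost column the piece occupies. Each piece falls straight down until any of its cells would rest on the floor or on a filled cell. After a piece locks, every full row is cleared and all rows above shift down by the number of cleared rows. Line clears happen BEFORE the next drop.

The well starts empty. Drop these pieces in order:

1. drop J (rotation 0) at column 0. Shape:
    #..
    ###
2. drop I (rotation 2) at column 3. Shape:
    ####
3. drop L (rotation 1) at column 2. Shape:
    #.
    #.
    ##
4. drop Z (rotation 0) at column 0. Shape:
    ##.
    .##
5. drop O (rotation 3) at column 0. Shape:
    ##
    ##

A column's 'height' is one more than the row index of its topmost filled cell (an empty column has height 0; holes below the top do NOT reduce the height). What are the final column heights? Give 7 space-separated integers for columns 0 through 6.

Drop 1: J rot0 at col 0 lands with bottom-row=0; cleared 0 line(s) (total 0); column heights now [2 1 1 0 0 0 0], max=2
Drop 2: I rot2 at col 3 lands with bottom-row=0; cleared 1 line(s) (total 1); column heights now [1 0 0 0 0 0 0], max=1
Drop 3: L rot1 at col 2 lands with bottom-row=0; cleared 0 line(s) (total 1); column heights now [1 0 3 1 0 0 0], max=3
Drop 4: Z rot0 at col 0 lands with bottom-row=3; cleared 0 line(s) (total 1); column heights now [5 5 4 1 0 0 0], max=5
Drop 5: O rot3 at col 0 lands with bottom-row=5; cleared 0 line(s) (total 1); column heights now [7 7 4 1 0 0 0], max=7

Answer: 7 7 4 1 0 0 0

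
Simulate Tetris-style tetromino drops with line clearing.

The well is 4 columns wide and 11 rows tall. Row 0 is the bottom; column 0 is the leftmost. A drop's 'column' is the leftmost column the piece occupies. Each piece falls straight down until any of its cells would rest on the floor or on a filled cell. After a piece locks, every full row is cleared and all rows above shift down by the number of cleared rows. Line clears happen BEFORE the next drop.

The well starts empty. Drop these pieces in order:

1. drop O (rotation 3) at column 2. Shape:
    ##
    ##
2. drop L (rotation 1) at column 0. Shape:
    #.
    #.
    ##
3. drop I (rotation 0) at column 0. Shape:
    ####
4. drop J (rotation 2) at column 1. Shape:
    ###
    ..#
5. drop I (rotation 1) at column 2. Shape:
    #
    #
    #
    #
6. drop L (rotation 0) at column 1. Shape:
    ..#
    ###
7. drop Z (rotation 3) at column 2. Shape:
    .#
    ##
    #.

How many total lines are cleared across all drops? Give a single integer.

Drop 1: O rot3 at col 2 lands with bottom-row=0; cleared 0 line(s) (total 0); column heights now [0 0 2 2], max=2
Drop 2: L rot1 at col 0 lands with bottom-row=0; cleared 1 line(s) (total 1); column heights now [2 0 1 1], max=2
Drop 3: I rot0 at col 0 lands with bottom-row=2; cleared 1 line(s) (total 2); column heights now [2 0 1 1], max=2
Drop 4: J rot2 at col 1 lands with bottom-row=1; cleared 0 line(s) (total 2); column heights now [2 3 3 3], max=3
Drop 5: I rot1 at col 2 lands with bottom-row=3; cleared 0 line(s) (total 2); column heights now [2 3 7 3], max=7
Drop 6: L rot0 at col 1 lands with bottom-row=7; cleared 0 line(s) (total 2); column heights now [2 8 8 9], max=9
Drop 7: Z rot3 at col 2 lands with bottom-row=8; cleared 0 line(s) (total 2); column heights now [2 8 10 11], max=11

Answer: 2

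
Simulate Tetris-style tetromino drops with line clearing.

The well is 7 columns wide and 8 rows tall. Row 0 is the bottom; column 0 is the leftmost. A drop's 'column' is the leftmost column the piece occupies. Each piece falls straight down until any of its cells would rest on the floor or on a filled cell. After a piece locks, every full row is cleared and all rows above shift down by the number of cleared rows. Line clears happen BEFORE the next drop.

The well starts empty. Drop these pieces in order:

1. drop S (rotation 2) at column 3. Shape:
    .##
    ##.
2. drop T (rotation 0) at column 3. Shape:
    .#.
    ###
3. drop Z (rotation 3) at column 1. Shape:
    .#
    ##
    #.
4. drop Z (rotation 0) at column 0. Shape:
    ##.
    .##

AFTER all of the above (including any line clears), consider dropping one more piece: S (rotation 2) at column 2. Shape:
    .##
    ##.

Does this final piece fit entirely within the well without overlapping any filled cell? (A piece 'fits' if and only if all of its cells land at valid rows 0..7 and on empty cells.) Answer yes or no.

Answer: yes

Derivation:
Drop 1: S rot2 at col 3 lands with bottom-row=0; cleared 0 line(s) (total 0); column heights now [0 0 0 1 2 2 0], max=2
Drop 2: T rot0 at col 3 lands with bottom-row=2; cleared 0 line(s) (total 0); column heights now [0 0 0 3 4 3 0], max=4
Drop 3: Z rot3 at col 1 lands with bottom-row=0; cleared 0 line(s) (total 0); column heights now [0 2 3 3 4 3 0], max=4
Drop 4: Z rot0 at col 0 lands with bottom-row=3; cleared 0 line(s) (total 0); column heights now [5 5 4 3 4 3 0], max=5
Test piece S rot2 at col 2 (width 3): heights before test = [5 5 4 3 4 3 0]; fits = True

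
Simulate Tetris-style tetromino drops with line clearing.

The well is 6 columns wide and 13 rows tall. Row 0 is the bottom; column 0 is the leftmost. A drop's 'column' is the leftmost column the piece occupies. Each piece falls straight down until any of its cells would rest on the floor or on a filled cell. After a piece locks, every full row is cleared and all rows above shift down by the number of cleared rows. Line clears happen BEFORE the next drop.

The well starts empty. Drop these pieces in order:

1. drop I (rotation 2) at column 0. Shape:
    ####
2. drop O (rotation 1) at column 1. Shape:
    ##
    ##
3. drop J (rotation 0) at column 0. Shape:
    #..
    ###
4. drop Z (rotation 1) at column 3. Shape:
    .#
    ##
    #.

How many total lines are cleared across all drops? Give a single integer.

Answer: 0

Derivation:
Drop 1: I rot2 at col 0 lands with bottom-row=0; cleared 0 line(s) (total 0); column heights now [1 1 1 1 0 0], max=1
Drop 2: O rot1 at col 1 lands with bottom-row=1; cleared 0 line(s) (total 0); column heights now [1 3 3 1 0 0], max=3
Drop 3: J rot0 at col 0 lands with bottom-row=3; cleared 0 line(s) (total 0); column heights now [5 4 4 1 0 0], max=5
Drop 4: Z rot1 at col 3 lands with bottom-row=1; cleared 0 line(s) (total 0); column heights now [5 4 4 3 4 0], max=5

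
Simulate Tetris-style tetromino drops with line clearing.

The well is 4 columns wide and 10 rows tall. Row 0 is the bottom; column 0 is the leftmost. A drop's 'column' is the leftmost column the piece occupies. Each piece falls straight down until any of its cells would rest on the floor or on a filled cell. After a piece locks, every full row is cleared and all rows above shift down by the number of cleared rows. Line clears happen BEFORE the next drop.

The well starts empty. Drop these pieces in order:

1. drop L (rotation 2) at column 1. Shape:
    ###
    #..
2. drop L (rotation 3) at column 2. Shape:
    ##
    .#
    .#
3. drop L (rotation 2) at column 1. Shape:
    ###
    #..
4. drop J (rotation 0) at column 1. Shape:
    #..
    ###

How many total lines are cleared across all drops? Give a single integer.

Answer: 0

Derivation:
Drop 1: L rot2 at col 1 lands with bottom-row=0; cleared 0 line(s) (total 0); column heights now [0 2 2 2], max=2
Drop 2: L rot3 at col 2 lands with bottom-row=2; cleared 0 line(s) (total 0); column heights now [0 2 5 5], max=5
Drop 3: L rot2 at col 1 lands with bottom-row=4; cleared 0 line(s) (total 0); column heights now [0 6 6 6], max=6
Drop 4: J rot0 at col 1 lands with bottom-row=6; cleared 0 line(s) (total 0); column heights now [0 8 7 7], max=8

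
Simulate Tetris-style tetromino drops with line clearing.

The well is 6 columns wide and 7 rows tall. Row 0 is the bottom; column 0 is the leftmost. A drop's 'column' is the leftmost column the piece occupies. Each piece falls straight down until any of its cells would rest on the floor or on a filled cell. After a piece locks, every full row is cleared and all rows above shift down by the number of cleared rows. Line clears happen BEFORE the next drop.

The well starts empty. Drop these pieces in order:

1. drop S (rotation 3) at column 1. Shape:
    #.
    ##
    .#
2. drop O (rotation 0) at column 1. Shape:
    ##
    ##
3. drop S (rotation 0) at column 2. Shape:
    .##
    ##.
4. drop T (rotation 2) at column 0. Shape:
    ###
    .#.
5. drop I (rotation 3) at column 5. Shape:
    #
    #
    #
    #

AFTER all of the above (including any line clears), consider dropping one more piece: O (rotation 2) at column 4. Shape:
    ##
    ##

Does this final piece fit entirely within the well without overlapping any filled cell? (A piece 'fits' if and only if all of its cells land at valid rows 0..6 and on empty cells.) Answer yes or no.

Answer: no

Derivation:
Drop 1: S rot3 at col 1 lands with bottom-row=0; cleared 0 line(s) (total 0); column heights now [0 3 2 0 0 0], max=3
Drop 2: O rot0 at col 1 lands with bottom-row=3; cleared 0 line(s) (total 0); column heights now [0 5 5 0 0 0], max=5
Drop 3: S rot0 at col 2 lands with bottom-row=5; cleared 0 line(s) (total 0); column heights now [0 5 6 7 7 0], max=7
Drop 4: T rot2 at col 0 lands with bottom-row=5; cleared 0 line(s) (total 0); column heights now [7 7 7 7 7 0], max=7
Drop 5: I rot3 at col 5 lands with bottom-row=0; cleared 0 line(s) (total 0); column heights now [7 7 7 7 7 4], max=7
Test piece O rot2 at col 4 (width 2): heights before test = [7 7 7 7 7 4]; fits = False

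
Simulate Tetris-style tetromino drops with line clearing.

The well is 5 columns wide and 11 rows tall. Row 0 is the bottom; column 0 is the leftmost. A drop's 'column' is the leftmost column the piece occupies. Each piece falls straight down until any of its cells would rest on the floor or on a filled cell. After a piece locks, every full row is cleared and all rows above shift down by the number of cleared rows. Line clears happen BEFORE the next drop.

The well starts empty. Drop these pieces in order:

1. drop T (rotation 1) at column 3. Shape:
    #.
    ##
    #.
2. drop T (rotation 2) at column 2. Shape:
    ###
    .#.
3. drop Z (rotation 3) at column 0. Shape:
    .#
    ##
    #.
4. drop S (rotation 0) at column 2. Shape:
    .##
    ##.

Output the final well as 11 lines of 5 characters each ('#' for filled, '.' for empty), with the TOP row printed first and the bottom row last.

Drop 1: T rot1 at col 3 lands with bottom-row=0; cleared 0 line(s) (total 0); column heights now [0 0 0 3 2], max=3
Drop 2: T rot2 at col 2 lands with bottom-row=3; cleared 0 line(s) (total 0); column heights now [0 0 5 5 5], max=5
Drop 3: Z rot3 at col 0 lands with bottom-row=0; cleared 0 line(s) (total 0); column heights now [2 3 5 5 5], max=5
Drop 4: S rot0 at col 2 lands with bottom-row=5; cleared 0 line(s) (total 0); column heights now [2 3 6 7 7], max=7

Answer: .....
.....
.....
.....
...##
..##.
..###
...#.
.#.#.
##.##
#..#.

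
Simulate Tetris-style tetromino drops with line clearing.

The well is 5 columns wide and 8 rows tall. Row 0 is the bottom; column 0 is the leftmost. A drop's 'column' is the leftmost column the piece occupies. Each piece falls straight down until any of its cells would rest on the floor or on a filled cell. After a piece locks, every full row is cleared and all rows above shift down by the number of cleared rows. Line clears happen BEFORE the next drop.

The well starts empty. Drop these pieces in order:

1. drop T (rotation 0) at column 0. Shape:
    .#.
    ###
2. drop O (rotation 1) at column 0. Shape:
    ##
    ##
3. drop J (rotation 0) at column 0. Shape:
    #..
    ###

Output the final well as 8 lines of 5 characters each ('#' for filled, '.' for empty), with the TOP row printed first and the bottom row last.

Answer: .....
.....
#....
###..
##...
##...
.#...
###..

Derivation:
Drop 1: T rot0 at col 0 lands with bottom-row=0; cleared 0 line(s) (total 0); column heights now [1 2 1 0 0], max=2
Drop 2: O rot1 at col 0 lands with bottom-row=2; cleared 0 line(s) (total 0); column heights now [4 4 1 0 0], max=4
Drop 3: J rot0 at col 0 lands with bottom-row=4; cleared 0 line(s) (total 0); column heights now [6 5 5 0 0], max=6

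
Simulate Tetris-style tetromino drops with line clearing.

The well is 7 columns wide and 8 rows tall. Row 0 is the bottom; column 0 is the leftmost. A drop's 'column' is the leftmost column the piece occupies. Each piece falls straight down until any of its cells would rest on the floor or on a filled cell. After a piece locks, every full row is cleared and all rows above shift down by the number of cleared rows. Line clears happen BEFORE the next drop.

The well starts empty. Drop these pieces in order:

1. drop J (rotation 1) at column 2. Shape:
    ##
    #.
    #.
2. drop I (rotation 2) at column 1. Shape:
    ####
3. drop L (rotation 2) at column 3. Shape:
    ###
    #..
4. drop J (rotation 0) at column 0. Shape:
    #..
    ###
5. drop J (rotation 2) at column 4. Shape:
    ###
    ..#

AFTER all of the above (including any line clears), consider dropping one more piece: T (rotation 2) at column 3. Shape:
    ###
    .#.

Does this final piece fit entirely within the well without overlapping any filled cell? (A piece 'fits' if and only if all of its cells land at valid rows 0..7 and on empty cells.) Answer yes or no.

Drop 1: J rot1 at col 2 lands with bottom-row=0; cleared 0 line(s) (total 0); column heights now [0 0 3 3 0 0 0], max=3
Drop 2: I rot2 at col 1 lands with bottom-row=3; cleared 0 line(s) (total 0); column heights now [0 4 4 4 4 0 0], max=4
Drop 3: L rot2 at col 3 lands with bottom-row=4; cleared 0 line(s) (total 0); column heights now [0 4 4 6 6 6 0], max=6
Drop 4: J rot0 at col 0 lands with bottom-row=4; cleared 0 line(s) (total 0); column heights now [6 5 5 6 6 6 0], max=6
Drop 5: J rot2 at col 4 lands with bottom-row=5; cleared 0 line(s) (total 0); column heights now [6 5 5 6 7 7 7], max=7
Test piece T rot2 at col 3 (width 3): heights before test = [6 5 5 6 7 7 7]; fits = False

Answer: no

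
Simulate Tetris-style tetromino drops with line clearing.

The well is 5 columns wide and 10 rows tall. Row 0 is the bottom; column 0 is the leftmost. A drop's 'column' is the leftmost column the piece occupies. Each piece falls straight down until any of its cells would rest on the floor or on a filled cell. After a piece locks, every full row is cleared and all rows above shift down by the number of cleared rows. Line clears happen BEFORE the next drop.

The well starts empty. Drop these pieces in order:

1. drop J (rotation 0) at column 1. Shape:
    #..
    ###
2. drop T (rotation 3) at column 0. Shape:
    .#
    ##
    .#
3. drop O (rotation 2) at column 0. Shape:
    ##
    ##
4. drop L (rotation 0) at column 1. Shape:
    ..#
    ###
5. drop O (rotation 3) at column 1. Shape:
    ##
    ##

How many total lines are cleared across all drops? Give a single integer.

Drop 1: J rot0 at col 1 lands with bottom-row=0; cleared 0 line(s) (total 0); column heights now [0 2 1 1 0], max=2
Drop 2: T rot3 at col 0 lands with bottom-row=2; cleared 0 line(s) (total 0); column heights now [4 5 1 1 0], max=5
Drop 3: O rot2 at col 0 lands with bottom-row=5; cleared 0 line(s) (total 0); column heights now [7 7 1 1 0], max=7
Drop 4: L rot0 at col 1 lands with bottom-row=7; cleared 0 line(s) (total 0); column heights now [7 8 8 9 0], max=9
Drop 5: O rot3 at col 1 lands with bottom-row=8; cleared 0 line(s) (total 0); column heights now [7 10 10 9 0], max=10

Answer: 0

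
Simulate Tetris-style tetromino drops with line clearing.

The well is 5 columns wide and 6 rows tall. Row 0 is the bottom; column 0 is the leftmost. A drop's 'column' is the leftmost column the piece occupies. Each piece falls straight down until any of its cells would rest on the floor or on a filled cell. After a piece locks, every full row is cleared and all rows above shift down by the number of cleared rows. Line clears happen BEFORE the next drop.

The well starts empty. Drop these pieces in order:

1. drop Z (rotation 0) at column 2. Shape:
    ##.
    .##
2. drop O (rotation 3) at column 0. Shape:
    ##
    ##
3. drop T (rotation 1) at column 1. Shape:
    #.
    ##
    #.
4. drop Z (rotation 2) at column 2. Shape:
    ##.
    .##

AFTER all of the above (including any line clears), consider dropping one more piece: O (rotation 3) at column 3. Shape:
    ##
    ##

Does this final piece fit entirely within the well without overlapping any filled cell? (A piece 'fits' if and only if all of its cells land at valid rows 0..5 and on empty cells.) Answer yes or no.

Answer: no

Derivation:
Drop 1: Z rot0 at col 2 lands with bottom-row=0; cleared 0 line(s) (total 0); column heights now [0 0 2 2 1], max=2
Drop 2: O rot3 at col 0 lands with bottom-row=0; cleared 0 line(s) (total 0); column heights now [2 2 2 2 1], max=2
Drop 3: T rot1 at col 1 lands with bottom-row=2; cleared 0 line(s) (total 0); column heights now [2 5 4 2 1], max=5
Drop 4: Z rot2 at col 2 lands with bottom-row=3; cleared 0 line(s) (total 0); column heights now [2 5 5 5 4], max=5
Test piece O rot3 at col 3 (width 2): heights before test = [2 5 5 5 4]; fits = False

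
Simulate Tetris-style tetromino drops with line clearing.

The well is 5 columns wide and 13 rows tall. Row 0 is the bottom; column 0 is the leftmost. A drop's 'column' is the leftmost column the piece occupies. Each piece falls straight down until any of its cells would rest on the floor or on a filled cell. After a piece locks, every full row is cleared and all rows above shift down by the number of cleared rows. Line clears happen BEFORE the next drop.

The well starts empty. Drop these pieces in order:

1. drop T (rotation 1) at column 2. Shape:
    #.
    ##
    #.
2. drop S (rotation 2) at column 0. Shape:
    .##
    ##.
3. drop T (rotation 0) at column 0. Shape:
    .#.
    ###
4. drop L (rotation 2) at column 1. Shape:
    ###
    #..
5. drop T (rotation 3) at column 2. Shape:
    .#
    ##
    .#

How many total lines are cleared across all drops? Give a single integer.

Drop 1: T rot1 at col 2 lands with bottom-row=0; cleared 0 line(s) (total 0); column heights now [0 0 3 2 0], max=3
Drop 2: S rot2 at col 0 lands with bottom-row=2; cleared 0 line(s) (total 0); column heights now [3 4 4 2 0], max=4
Drop 3: T rot0 at col 0 lands with bottom-row=4; cleared 0 line(s) (total 0); column heights now [5 6 5 2 0], max=6
Drop 4: L rot2 at col 1 lands with bottom-row=6; cleared 0 line(s) (total 0); column heights now [5 8 8 8 0], max=8
Drop 5: T rot3 at col 2 lands with bottom-row=8; cleared 0 line(s) (total 0); column heights now [5 8 10 11 0], max=11

Answer: 0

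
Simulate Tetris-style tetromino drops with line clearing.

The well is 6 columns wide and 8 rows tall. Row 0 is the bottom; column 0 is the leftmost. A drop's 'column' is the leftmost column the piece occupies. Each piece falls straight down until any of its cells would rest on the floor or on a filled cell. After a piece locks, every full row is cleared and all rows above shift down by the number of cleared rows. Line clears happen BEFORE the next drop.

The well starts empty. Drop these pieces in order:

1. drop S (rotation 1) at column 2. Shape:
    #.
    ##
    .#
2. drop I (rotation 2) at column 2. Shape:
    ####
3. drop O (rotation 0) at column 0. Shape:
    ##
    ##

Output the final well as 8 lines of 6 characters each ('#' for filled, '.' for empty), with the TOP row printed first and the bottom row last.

Answer: ......
......
......
......
..####
..#...
####..
##.#..

Derivation:
Drop 1: S rot1 at col 2 lands with bottom-row=0; cleared 0 line(s) (total 0); column heights now [0 0 3 2 0 0], max=3
Drop 2: I rot2 at col 2 lands with bottom-row=3; cleared 0 line(s) (total 0); column heights now [0 0 4 4 4 4], max=4
Drop 3: O rot0 at col 0 lands with bottom-row=0; cleared 0 line(s) (total 0); column heights now [2 2 4 4 4 4], max=4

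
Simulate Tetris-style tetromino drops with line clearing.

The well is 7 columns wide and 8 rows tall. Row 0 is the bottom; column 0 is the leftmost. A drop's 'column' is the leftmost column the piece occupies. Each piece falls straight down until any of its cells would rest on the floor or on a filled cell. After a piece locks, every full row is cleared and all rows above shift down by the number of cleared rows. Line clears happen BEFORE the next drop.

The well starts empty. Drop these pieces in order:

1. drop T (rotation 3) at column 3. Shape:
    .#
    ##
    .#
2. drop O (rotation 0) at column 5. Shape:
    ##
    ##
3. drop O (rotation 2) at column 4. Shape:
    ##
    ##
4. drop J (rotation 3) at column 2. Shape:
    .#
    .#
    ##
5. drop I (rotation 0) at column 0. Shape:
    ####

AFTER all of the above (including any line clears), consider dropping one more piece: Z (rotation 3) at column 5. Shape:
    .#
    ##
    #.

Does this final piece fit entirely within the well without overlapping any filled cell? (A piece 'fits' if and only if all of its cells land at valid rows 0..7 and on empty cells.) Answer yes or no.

Answer: yes

Derivation:
Drop 1: T rot3 at col 3 lands with bottom-row=0; cleared 0 line(s) (total 0); column heights now [0 0 0 2 3 0 0], max=3
Drop 2: O rot0 at col 5 lands with bottom-row=0; cleared 0 line(s) (total 0); column heights now [0 0 0 2 3 2 2], max=3
Drop 3: O rot2 at col 4 lands with bottom-row=3; cleared 0 line(s) (total 0); column heights now [0 0 0 2 5 5 2], max=5
Drop 4: J rot3 at col 2 lands with bottom-row=2; cleared 0 line(s) (total 0); column heights now [0 0 3 5 5 5 2], max=5
Drop 5: I rot0 at col 0 lands with bottom-row=5; cleared 0 line(s) (total 0); column heights now [6 6 6 6 5 5 2], max=6
Test piece Z rot3 at col 5 (width 2): heights before test = [6 6 6 6 5 5 2]; fits = True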